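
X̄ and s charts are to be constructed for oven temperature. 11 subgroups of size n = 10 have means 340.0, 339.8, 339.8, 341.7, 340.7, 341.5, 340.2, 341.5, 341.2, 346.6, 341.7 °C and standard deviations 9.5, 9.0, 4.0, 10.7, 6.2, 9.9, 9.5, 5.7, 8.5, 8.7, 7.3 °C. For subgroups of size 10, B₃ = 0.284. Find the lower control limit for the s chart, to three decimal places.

s̄ = (9.5 + 9.0 + 4.0 + 10.7 + 6.2 + 9.9 + 9.5 + 5.7 + 8.5 + 8.7 + 7.3) / 11 = 8.0909
LCL_s = B₃·s̄ = 0.284 × 8.0909 = 2.2978

2.298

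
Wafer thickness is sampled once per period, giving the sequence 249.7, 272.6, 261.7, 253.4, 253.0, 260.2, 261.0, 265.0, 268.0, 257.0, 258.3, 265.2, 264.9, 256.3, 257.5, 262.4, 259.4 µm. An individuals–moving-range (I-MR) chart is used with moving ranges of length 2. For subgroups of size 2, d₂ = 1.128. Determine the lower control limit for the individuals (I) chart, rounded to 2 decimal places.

X̄ = (249.7 + 272.6 + 261.7 + 253.4 + 253.0 + 260.2 + 261.0 + 265.0 + 268.0 + 257.0 + 258.3 + 265.2 + 264.9 + 256.3 + 257.5 + 262.4 + 259.4) / 17 = 260.3294
Moving ranges: 22.9, 10.9, 8.3, 0.4, 7.2, 0.8, 4.0, 3.0, 11.0, 1.3, 6.9, 0.3, 8.6, 1.2, 4.9, 3.0; M̄R̄ = 94.7000 / 16 = 5.9188
LCL = X̄ − 3·M̄R̄/d₂ = 260.3294 − 3 × 5.9188 / 1.128 = 244.5881

244.59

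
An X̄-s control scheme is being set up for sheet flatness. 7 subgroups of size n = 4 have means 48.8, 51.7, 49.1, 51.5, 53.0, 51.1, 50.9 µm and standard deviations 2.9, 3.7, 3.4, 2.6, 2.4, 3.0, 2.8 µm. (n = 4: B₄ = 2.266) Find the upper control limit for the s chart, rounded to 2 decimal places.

s̄ = (2.9 + 3.7 + 3.4 + 2.6 + 2.4 + 3.0 + 2.8) / 7 = 2.9714
UCL_s = B₄·s̄ = 2.266 × 2.9714 = 6.7333

6.73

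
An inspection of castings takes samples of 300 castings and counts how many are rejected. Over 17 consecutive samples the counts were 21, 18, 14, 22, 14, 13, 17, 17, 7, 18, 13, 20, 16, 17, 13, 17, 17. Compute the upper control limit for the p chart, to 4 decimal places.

0.0928

p̄ = Σdᵢ / (k·n) = 274 / (17 × 300) = 0.05373
UCL = p̄ + 3·√(p̄(1−p̄)/n) = 0.05373 + 3 × √(0.05373×0.94627/300) = 0.05373 + 3 × 0.01302 = 0.09278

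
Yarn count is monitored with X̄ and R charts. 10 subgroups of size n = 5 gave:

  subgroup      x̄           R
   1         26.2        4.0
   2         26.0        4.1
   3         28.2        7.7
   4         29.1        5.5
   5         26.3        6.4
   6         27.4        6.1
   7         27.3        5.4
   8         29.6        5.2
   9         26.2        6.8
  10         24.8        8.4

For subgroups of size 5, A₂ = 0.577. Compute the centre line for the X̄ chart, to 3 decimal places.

27.110

X̄̄ = (26.2 + 26.0 + 28.2 + 29.1 + 26.3 + 27.4 + 27.3 + 29.6 + 26.2 + 24.8) / 10 = 271.1000 / 10 = 27.1100
CL = X̄̄ = 27.1100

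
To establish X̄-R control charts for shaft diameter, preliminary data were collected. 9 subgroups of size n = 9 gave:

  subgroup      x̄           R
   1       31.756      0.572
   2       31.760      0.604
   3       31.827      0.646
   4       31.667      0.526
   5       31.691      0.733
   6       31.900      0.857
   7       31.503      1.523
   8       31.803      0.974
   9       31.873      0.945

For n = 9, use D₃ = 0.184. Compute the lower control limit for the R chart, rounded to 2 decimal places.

R̄ = (0.572 + 0.604 + 0.646 + 0.526 + 0.733 + 0.857 + 1.523 + 0.974 + 0.945) / 9 = 7.3800 / 9 = 0.8200
LCL_R = D₃·R̄ = 0.184 × 0.8200 = 0.1509

0.15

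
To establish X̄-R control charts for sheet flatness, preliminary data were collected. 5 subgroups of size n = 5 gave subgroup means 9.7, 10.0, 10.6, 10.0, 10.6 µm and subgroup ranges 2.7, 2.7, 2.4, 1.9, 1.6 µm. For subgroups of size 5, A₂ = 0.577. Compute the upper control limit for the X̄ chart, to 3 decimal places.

X̄̄ = (9.7 + 10.0 + 10.6 + 10.0 + 10.6) / 5 = 50.9000 / 5 = 10.1800
R̄ = (2.7 + 2.7 + 2.4 + 1.9 + 1.6) / 5 = 11.3000 / 5 = 2.2600
UCL = X̄̄ + A₂·R̄ = 10.1800 + 0.577 × 2.2600 = 11.4840

11.484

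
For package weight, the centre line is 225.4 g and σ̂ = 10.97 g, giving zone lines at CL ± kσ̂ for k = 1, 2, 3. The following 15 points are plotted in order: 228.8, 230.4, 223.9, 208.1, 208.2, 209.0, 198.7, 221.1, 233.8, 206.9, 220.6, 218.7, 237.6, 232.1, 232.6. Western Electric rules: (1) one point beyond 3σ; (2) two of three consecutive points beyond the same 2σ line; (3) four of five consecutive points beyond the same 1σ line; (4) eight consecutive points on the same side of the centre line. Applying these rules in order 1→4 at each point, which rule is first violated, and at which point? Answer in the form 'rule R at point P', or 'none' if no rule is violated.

rule 3 at point 7

Zone of each point (C = within 1σ̂, B = 1σ̂–2σ̂, A = 2σ̂–3σ̂, * = beyond 3σ̂; sign = side of CL): 1:+C, 2:+C, 3:-C, 4:-B, 5:-B, 6:-B, 7:-A, 8:-C, 9:+C, 10:-B, 11:-C, 12:-C, 13:+B, 14:+C, 15:+C
Rule 3 (four of five consecutive points beyond the same 1σ limit) is satisfied at point 7.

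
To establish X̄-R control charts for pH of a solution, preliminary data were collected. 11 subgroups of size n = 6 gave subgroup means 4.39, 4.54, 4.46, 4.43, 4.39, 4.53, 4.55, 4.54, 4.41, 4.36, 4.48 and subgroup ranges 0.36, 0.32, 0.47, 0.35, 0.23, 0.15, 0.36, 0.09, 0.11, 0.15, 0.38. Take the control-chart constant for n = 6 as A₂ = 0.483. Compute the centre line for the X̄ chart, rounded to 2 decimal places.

4.46

X̄̄ = (4.39 + 4.54 + 4.46 + 4.43 + 4.39 + 4.53 + 4.55 + 4.54 + 4.41 + 4.36 + 4.48) / 11 = 49.0800 / 11 = 4.4618
CL = X̄̄ = 4.4618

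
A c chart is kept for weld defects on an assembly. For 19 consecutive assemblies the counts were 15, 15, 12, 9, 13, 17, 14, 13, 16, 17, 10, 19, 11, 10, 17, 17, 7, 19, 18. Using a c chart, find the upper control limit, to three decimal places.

c̄ = (15 + 15 + 12 + 9 + 13 + 17 + 14 + 13 + 16 + 17 + 10 + 19 + 11 + 10 + 17 + 17 + 7 + 19 + 18) / 19 = 269 / 19 = 14.1579
UCL = c̄ + 3√c̄ = 14.1579 + 3 × √14.1579 = 14.1579 + 3 × 3.7627 = 25.4460

25.446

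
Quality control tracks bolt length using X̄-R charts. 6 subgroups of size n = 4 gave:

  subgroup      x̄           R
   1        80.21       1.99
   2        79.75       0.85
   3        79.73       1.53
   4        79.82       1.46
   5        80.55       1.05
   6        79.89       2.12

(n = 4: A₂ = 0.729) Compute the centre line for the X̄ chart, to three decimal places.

X̄̄ = (80.21 + 79.75 + 79.73 + 79.82 + 80.55 + 79.89) / 6 = 479.9500 / 6 = 79.9917
CL = X̄̄ = 79.9917

79.992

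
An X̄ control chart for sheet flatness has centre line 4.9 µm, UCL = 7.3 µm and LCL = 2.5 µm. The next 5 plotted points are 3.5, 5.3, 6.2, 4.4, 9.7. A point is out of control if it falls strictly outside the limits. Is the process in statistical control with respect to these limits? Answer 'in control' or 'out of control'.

out of control

Compare each point to [2.5, 7.3]: sample 5 = 9.7 > UCL.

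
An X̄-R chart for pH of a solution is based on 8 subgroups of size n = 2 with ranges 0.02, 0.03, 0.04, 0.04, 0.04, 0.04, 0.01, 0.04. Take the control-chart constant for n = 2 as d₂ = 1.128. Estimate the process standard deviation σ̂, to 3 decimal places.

0.029

R̄ = (0.02 + 0.03 + 0.04 + 0.04 + 0.04 + 0.04 + 0.01 + 0.04) / 8 = 0.0325
σ̂ = R̄ / d₂ = 0.0325 / 1.128 = 0.0288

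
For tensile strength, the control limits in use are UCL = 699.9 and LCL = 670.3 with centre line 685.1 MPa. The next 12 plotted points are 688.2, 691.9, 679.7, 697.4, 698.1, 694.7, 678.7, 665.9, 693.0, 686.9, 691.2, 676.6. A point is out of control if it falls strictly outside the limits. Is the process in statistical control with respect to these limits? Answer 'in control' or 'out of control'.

Compare each point to [670.3, 699.9]: sample 8 = 665.9 < LCL.

out of control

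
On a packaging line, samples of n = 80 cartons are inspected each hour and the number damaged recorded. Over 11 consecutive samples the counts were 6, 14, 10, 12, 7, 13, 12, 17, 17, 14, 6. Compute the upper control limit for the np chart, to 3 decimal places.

21.097

p̄ = Σdᵢ / (k·n) = 128 / (11 × 80) = 0.14545
UCL = np̄ + 3·√(np̄(1−p̄)) = 11.6364 + 3 × √(11.6364×0.85455) = 11.6364 + 3 × 3.1534 = 21.0965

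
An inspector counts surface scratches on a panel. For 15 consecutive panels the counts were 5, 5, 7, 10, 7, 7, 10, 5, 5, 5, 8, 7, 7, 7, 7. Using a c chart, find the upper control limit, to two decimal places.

14.62

c̄ = (5 + 5 + 7 + 10 + 7 + 7 + 10 + 5 + 5 + 5 + 8 + 7 + 7 + 7 + 7) / 15 = 102 / 15 = 6.8000
UCL = c̄ + 3√c̄ = 6.8000 + 3 × √6.8000 = 6.8000 + 3 × 2.6077 = 14.6230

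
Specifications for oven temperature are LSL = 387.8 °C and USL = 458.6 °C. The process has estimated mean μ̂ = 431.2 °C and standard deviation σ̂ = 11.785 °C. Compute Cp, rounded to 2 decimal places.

1.00

Cp = (USL − LSL) / (6σ̂) = (458.6 − 387.8) / (6 × 11.785) = 70.8000 / 70.7100 = 1.0013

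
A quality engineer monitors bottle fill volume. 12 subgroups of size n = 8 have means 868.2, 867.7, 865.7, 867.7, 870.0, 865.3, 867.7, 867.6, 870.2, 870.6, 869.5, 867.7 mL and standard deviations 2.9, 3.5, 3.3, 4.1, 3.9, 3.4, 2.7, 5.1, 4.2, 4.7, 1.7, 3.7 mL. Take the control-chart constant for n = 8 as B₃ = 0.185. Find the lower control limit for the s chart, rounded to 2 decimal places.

s̄ = (2.9 + 3.5 + 3.3 + 4.1 + 3.9 + 3.4 + 2.7 + 5.1 + 4.2 + 4.7 + 1.7 + 3.7) / 12 = 3.6000
LCL_s = B₃·s̄ = 0.185 × 3.6000 = 0.6660

0.67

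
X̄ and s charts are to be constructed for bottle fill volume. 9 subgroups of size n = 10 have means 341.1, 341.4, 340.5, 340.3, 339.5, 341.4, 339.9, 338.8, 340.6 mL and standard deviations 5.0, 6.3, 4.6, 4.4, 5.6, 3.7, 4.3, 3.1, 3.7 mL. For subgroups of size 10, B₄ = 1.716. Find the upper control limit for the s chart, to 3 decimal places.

s̄ = (5.0 + 6.3 + 4.6 + 4.4 + 5.6 + 3.7 + 4.3 + 3.1 + 3.7) / 9 = 4.5222
UCL_s = B₄·s̄ = 1.716 × 4.5222 = 7.7601

7.760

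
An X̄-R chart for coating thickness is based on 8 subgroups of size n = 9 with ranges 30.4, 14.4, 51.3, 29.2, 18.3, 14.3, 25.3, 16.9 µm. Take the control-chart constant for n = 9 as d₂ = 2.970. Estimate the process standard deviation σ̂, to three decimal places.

R̄ = (30.4 + 14.4 + 51.3 + 29.2 + 18.3 + 14.3 + 25.3 + 16.9) / 8 = 25.0125
σ̂ = R̄ / d₂ = 25.0125 / 2.970 = 8.4217

8.422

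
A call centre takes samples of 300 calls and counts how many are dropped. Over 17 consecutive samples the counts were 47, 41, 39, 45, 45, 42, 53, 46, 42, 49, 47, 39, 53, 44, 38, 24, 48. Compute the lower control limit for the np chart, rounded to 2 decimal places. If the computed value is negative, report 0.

25.33

p̄ = Σdᵢ / (k·n) = 742 / (17 × 300) = 0.14549
LCL = np̄ − 3·√(np̄(1−p̄)) = 43.6471 − 3 × 6.1071 = 25.3257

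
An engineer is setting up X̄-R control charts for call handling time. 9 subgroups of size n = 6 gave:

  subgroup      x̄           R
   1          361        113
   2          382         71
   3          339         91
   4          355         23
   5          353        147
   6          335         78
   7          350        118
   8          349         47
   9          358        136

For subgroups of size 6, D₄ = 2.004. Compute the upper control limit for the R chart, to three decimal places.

R̄ = (113 + 71 + 91 + 23 + 147 + 78 + 118 + 47 + 136) / 9 = 824.0000 / 9 = 91.5556
UCL_R = D₄·R̄ = 2.004 × 91.5556 = 183.4773

183.477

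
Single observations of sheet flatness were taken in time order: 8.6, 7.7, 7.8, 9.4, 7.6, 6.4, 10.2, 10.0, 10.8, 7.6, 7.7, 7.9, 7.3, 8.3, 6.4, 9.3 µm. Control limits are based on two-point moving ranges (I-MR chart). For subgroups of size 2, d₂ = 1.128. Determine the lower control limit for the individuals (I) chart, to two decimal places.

X̄ = (8.6 + 7.7 + 7.8 + 9.4 + 7.6 + 6.4 + 10.2 + 10.0 + 10.8 + 7.6 + 7.7 + 7.9 + 7.3 + 8.3 + 6.4 + 9.3) / 16 = 8.3125
Moving ranges: 0.9, 0.1, 1.6, 1.8, 1.2, 3.8, 0.2, 0.8, 3.2, 0.1, 0.2, 0.6, 1.0, 1.9, 2.9; M̄R̄ = 20.3000 / 15 = 1.3533
LCL = X̄ − 3·M̄R̄/d₂ = 8.3125 − 3 × 1.3533 / 1.128 = 4.7132

4.71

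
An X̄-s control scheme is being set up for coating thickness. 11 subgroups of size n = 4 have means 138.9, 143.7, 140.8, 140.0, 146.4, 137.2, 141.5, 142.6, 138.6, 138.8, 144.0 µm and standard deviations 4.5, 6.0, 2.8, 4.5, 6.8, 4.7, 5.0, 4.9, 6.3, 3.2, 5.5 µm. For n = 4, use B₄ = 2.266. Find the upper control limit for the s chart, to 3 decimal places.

s̄ = (4.5 + 6.0 + 2.8 + 4.5 + 6.8 + 4.7 + 5.0 + 4.9 + 6.3 + 3.2 + 5.5) / 11 = 4.9273
UCL_s = B₄·s̄ = 2.266 × 4.9273 = 11.1652

11.165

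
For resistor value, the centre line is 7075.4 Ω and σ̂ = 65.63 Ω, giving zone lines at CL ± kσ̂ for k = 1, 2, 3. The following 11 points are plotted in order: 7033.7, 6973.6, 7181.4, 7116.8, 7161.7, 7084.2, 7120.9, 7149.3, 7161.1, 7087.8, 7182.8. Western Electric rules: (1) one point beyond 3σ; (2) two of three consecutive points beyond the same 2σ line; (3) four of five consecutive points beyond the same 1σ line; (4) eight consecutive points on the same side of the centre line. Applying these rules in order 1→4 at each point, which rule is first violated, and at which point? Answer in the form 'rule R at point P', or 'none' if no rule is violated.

Zone of each point (C = within 1σ̂, B = 1σ̂–2σ̂, A = 2σ̂–3σ̂, * = beyond 3σ̂; sign = side of CL): 1:-C, 2:-B, 3:+B, 4:+C, 5:+B, 6:+C, 7:+C, 8:+B, 9:+B, 10:+C, 11:+B
Rule 4 (eight consecutive points on the same side of the centre line) is satisfied at point 10.

rule 4 at point 10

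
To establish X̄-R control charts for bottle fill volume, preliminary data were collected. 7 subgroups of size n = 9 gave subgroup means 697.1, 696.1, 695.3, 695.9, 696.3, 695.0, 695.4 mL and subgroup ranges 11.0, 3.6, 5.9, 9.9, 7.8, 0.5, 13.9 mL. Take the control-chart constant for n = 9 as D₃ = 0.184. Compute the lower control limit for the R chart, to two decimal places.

R̄ = (11.0 + 3.6 + 5.9 + 9.9 + 7.8 + 0.5 + 13.9) / 7 = 52.6000 / 7 = 7.5143
LCL_R = D₃·R̄ = 0.184 × 7.5143 = 1.3826

1.38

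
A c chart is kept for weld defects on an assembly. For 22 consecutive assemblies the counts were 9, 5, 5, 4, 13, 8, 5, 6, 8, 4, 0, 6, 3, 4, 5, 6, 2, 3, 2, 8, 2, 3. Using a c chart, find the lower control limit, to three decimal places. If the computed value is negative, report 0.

c̄ = (9 + 5 + 5 + 4 + 13 + 8 + 5 + 6 + 8 + 4 + 0 + 6 + 3 + 4 + 5 + 6 + 2 + 3 + 2 + 8 + 2 + 3) / 22 = 111 / 22 = 5.0455
LCL = c̄ − 3√c̄ = 5.0455 − 3 × 2.2462 = -1.6932 → 0 (cannot be negative)

0.000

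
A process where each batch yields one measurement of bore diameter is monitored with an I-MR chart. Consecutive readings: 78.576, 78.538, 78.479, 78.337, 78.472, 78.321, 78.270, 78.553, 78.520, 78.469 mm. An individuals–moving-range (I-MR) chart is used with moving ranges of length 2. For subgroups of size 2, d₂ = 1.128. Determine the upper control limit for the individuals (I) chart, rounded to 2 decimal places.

78.73

X̄ = (78.576 + 78.538 + 78.479 + 78.337 + 78.472 + 78.321 + 78.270 + 78.553 + 78.520 + 78.469) / 10 = 78.4535
Moving ranges: 0.038, 0.059, 0.142, 0.135, 0.151, 0.051, 0.283, 0.033, 0.051; M̄R̄ = 0.9430 / 9 = 0.1048
UCL = X̄ + 3·M̄R̄/d₂ = 78.4535 + 3 × 0.1048 / 1.128 = 78.7322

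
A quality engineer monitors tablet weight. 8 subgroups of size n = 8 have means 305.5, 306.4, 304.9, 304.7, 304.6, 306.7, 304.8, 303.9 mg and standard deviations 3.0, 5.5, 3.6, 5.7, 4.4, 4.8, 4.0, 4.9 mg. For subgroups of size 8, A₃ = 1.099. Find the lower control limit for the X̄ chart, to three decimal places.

300.256

X̄̄ = (305.5 + 306.4 + 304.9 + 304.7 + 304.6 + 306.7 + 304.8 + 303.9) / 8 = 305.1875
s̄ = (3.0 + 5.5 + 3.6 + 5.7 + 4.4 + 4.8 + 4.0 + 4.9) / 8 = 4.4875
LCL = X̄̄ − A₃·s̄ = 305.1875 − 1.099 × 4.4875 = 300.2557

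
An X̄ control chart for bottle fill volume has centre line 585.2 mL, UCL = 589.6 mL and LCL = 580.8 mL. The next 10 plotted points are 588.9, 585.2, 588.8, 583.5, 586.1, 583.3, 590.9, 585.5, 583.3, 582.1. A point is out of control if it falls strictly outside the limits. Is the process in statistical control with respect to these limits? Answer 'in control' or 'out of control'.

Compare each point to [580.8, 589.6]: sample 7 = 590.9 > UCL.

out of control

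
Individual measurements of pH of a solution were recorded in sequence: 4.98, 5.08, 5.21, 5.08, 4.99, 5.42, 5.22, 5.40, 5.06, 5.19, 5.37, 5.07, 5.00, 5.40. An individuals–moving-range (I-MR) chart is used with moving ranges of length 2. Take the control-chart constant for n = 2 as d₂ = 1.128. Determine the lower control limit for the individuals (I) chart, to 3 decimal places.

4.628

X̄ = (4.98 + 5.08 + 5.21 + 5.08 + 4.99 + 5.42 + 5.22 + 5.40 + 5.06 + 5.19 + 5.37 + 5.07 + 5.00 + 5.40) / 14 = 5.1764
Moving ranges: 0.10, 0.13, 0.13, 0.09, 0.43, 0.20, 0.18, 0.34, 0.13, 0.18, 0.30, 0.07, 0.40; M̄R̄ = 2.6800 / 13 = 0.2062
LCL = X̄ − 3·M̄R̄/d₂ = 5.1764 − 3 × 0.2062 / 1.128 = 4.6281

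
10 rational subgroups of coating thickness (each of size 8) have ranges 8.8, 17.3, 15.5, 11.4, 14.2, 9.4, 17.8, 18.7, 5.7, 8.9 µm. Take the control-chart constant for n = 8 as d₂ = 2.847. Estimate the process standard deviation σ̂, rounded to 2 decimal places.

R̄ = (8.8 + 17.3 + 15.5 + 11.4 + 14.2 + 9.4 + 17.8 + 18.7 + 5.7 + 8.9) / 10 = 12.7700
σ̂ = R̄ / d₂ = 12.7700 / 2.847 = 4.4854

4.49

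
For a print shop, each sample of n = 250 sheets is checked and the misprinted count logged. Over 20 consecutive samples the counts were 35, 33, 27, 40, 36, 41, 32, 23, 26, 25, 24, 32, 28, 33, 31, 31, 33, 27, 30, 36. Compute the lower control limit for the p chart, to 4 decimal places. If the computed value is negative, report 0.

p̄ = Σdᵢ / (k·n) = 623 / (20 × 250) = 0.12460
LCL = p̄ − 3·√(p̄(1−p̄)/n) = 0.12460 − 3 × 0.02089 = 0.06194

0.0619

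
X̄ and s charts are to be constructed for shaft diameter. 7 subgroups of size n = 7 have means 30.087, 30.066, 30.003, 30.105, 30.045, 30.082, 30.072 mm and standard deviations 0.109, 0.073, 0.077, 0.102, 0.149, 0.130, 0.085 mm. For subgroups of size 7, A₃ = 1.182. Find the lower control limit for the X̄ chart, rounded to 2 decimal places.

29.94

X̄̄ = (30.087 + 30.066 + 30.003 + 30.105 + 30.045 + 30.082 + 30.072) / 7 = 30.0657
s̄ = (0.109 + 0.073 + 0.077 + 0.102 + 0.149 + 0.130 + 0.085) / 7 = 0.1036
LCL = X̄̄ − A₃·s̄ = 30.0657 − 1.182 × 0.1036 = 29.9433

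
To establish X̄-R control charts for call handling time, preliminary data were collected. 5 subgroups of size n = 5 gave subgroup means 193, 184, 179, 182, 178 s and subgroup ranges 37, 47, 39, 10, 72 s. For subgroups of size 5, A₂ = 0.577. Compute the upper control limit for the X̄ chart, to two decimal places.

X̄̄ = (193 + 184 + 179 + 182 + 178) / 5 = 916.0000 / 5 = 183.2000
R̄ = (37 + 47 + 39 + 10 + 72) / 5 = 205.0000 / 5 = 41.0000
UCL = X̄̄ + A₂·R̄ = 183.2000 + 0.577 × 41.0000 = 206.8570

206.86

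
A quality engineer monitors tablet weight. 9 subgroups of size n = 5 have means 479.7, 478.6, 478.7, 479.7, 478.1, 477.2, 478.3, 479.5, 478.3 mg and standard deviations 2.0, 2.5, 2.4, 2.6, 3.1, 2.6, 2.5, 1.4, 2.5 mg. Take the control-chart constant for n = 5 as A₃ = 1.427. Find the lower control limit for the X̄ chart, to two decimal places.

475.25

X̄̄ = (479.7 + 478.6 + 478.7 + 479.7 + 478.1 + 477.2 + 478.3 + 479.5 + 478.3) / 9 = 478.6778
s̄ = (2.0 + 2.5 + 2.4 + 2.6 + 3.1 + 2.6 + 2.5 + 1.4 + 2.5) / 9 = 2.4000
LCL = X̄̄ − A₃·s̄ = 478.6778 − 1.427 × 2.4000 = 475.2530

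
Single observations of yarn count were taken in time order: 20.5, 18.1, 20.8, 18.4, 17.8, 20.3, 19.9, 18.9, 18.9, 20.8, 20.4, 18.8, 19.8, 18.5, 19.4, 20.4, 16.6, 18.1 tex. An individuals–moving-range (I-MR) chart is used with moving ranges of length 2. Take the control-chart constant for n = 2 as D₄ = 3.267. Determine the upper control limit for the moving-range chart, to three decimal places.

4.881

Moving ranges: 2.4, 2.7, 2.4, 0.6, 2.5, 0.4, 1.0, 0.0, 1.9, 0.4, 1.6, 1.0, 1.3, 0.9, 1.0, 3.8, 1.5; M̄R̄ = 25.4000 / 17 = 1.4941
UCL_MR = D₄·M̄R̄ = 3.267 × 1.4941 = 4.8813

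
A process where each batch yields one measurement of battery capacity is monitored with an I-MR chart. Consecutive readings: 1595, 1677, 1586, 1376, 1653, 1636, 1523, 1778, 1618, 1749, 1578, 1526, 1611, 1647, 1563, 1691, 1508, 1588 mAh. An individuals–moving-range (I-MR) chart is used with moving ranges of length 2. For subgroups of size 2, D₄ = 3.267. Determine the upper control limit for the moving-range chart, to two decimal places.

Moving ranges: 82, 91, 210, 277, 17, 113, 255, 160, 131, 171, 52, 85, 36, 84, 128, 183, 80; M̄R̄ = 2155.0000 / 17 = 126.7647
UCL_MR = D₄·M̄R̄ = 3.267 × 126.7647 = 414.1403

414.14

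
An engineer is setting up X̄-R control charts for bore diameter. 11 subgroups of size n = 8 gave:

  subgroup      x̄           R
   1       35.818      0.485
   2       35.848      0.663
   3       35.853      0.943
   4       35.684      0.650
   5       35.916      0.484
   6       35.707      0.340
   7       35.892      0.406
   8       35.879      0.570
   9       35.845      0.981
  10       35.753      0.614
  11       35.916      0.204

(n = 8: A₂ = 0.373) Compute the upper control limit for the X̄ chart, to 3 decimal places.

X̄̄ = (35.818 + 35.848 + 35.853 + 35.684 + 35.916 + 35.707 + 35.892 + 35.879 + 35.845 + 35.753 + 35.916) / 11 = 394.1110 / 11 = 35.8283
R̄ = (0.485 + 0.663 + 0.943 + 0.650 + 0.484 + 0.340 + 0.406 + 0.570 + 0.981 + 0.614 + 0.204) / 11 = 6.3400 / 11 = 0.5764
UCL = X̄̄ + A₂·R̄ = 35.8283 + 0.373 × 0.5764 = 36.0433

36.043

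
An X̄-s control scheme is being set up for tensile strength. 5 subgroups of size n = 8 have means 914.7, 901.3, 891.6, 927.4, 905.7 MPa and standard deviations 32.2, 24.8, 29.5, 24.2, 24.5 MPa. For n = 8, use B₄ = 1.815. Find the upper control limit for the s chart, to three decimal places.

s̄ = (32.2 + 24.8 + 29.5 + 24.2 + 24.5) / 5 = 27.0400
UCL_s = B₄·s̄ = 1.815 × 27.0400 = 49.0776

49.078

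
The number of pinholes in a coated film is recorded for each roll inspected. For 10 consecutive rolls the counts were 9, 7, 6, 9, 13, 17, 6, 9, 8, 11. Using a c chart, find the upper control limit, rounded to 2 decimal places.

c̄ = (9 + 7 + 6 + 9 + 13 + 17 + 6 + 9 + 8 + 11) / 10 = 95 / 10 = 9.5000
UCL = c̄ + 3√c̄ = 9.5000 + 3 × √9.5000 = 9.5000 + 3 × 3.0822 = 18.7466

18.75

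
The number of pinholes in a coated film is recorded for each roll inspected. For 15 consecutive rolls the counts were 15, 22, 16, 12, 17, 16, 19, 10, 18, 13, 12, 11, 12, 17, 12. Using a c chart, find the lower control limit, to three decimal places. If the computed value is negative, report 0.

c̄ = (15 + 22 + 16 + 12 + 17 + 16 + 19 + 10 + 18 + 13 + 12 + 11 + 12 + 17 + 12) / 15 = 222 / 15 = 14.8000
LCL = c̄ − 3√c̄ = 14.8000 − 3 × 3.8471 = 3.2588

3.259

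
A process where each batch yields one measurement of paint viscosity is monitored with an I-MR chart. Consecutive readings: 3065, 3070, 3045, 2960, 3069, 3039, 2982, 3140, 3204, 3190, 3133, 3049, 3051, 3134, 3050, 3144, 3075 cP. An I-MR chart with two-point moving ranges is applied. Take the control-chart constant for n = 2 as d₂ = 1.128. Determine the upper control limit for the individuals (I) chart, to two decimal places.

3251.90

X̄ = (3065 + 3070 + 3045 + 2960 + 3069 + 3039 + 2982 + 3140 + 3204 + 3190 + 3133 + 3049 + 3051 + 3134 + 3050 + 3144 + 3075) / 17 = 3082.3529
Moving ranges: 5, 25, 85, 109, 30, 57, 158, 64, 14, 57, 84, 2, 83, 84, 94, 69; M̄R̄ = 1020.0000 / 16 = 63.7500
UCL = X̄ + 3·M̄R̄/d₂ = 3082.3529 + 3 × 63.7500 / 1.128 = 3251.9008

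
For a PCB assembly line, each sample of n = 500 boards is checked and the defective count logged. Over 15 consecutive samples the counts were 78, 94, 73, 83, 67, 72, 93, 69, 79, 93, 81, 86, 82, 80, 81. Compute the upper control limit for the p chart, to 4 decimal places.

0.2108

p̄ = Σdᵢ / (k·n) = 1211 / (15 × 500) = 0.16147
UCL = p̄ + 3·√(p̄(1−p̄)/n) = 0.16147 + 3 × √(0.16147×0.83853/500) = 0.16147 + 3 × 0.01646 = 0.21083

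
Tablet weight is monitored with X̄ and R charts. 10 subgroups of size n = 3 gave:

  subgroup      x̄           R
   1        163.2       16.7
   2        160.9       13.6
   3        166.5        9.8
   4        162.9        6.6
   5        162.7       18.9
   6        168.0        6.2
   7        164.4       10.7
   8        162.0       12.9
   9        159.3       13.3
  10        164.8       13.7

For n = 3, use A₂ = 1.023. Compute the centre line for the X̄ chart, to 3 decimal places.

163.470

X̄̄ = (163.2 + 160.9 + 166.5 + 162.9 + 162.7 + 168.0 + 164.4 + 162.0 + 159.3 + 164.8) / 10 = 1634.7000 / 10 = 163.4700
CL = X̄̄ = 163.4700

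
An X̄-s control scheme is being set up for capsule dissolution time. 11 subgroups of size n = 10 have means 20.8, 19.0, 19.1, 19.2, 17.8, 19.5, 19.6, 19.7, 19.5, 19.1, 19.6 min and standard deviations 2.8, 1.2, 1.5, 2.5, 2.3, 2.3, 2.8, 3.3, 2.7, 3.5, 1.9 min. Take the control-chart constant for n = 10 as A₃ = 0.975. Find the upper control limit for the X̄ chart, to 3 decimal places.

X̄̄ = (20.8 + 19.0 + 19.1 + 19.2 + 17.8 + 19.5 + 19.6 + 19.7 + 19.5 + 19.1 + 19.6) / 11 = 19.3545
s̄ = (2.8 + 1.2 + 1.5 + 2.5 + 2.3 + 2.3 + 2.8 + 3.3 + 2.7 + 3.5 + 1.9) / 11 = 2.4364
UCL = X̄̄ + A₃·s̄ = 19.3545 + 0.975 × 2.4364 = 21.7300

21.730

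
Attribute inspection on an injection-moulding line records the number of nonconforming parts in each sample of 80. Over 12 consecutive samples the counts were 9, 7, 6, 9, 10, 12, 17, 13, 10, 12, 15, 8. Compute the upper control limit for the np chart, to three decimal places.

p̄ = Σdᵢ / (k·n) = 128 / (12 × 80) = 0.13333
UCL = np̄ + 3·√(np̄(1−p̄)) = 10.6667 + 3 × √(10.6667×0.86667) = 10.6667 + 3 × 3.0405 = 19.7881

19.788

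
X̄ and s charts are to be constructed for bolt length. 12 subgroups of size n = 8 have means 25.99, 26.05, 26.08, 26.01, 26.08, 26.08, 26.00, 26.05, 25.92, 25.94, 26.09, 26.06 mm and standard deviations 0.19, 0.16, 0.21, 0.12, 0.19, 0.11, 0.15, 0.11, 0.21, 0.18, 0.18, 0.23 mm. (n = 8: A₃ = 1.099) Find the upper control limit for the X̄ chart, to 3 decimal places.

26.216

X̄̄ = (25.99 + 26.05 + 26.08 + 26.01 + 26.08 + 26.08 + 26.00 + 26.05 + 25.92 + 25.94 + 26.09 + 26.06) / 12 = 26.0292
s̄ = (0.19 + 0.16 + 0.21 + 0.12 + 0.19 + 0.11 + 0.15 + 0.11 + 0.21 + 0.18 + 0.18 + 0.23) / 12 = 0.1700
UCL = X̄̄ + A₃·s̄ = 26.0292 + 1.099 × 0.1700 = 26.2160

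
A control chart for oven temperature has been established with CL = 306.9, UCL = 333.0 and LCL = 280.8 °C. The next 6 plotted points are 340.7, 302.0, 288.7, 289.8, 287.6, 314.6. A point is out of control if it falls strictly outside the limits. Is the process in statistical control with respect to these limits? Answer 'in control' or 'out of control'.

Compare each point to [280.8, 333.0]: sample 1 = 340.7 > UCL.

out of control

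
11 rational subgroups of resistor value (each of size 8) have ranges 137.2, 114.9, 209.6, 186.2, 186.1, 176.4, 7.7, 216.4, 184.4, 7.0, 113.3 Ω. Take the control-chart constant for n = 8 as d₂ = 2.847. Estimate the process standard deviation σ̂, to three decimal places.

R̄ = (137.2 + 114.9 + 209.6 + 186.2 + 186.1 + 176.4 + 7.7 + 216.4 + 184.4 + 7.0 + 113.3) / 11 = 139.9273
σ̂ = R̄ / d₂ = 139.9273 / 2.847 = 49.1490

49.149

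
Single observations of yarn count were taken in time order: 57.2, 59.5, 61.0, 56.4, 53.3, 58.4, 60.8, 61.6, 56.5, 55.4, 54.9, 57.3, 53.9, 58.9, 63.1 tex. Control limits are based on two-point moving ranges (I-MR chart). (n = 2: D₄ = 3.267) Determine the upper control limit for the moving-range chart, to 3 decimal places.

Moving ranges: 2.3, 1.5, 4.6, 3.1, 5.1, 2.4, 0.8, 5.1, 1.1, 0.5, 2.4, 3.4, 5.0, 4.2; M̄R̄ = 41.5000 / 14 = 2.9643
UCL_MR = D₄·M̄R̄ = 3.267 × 2.9643 = 9.6843

9.684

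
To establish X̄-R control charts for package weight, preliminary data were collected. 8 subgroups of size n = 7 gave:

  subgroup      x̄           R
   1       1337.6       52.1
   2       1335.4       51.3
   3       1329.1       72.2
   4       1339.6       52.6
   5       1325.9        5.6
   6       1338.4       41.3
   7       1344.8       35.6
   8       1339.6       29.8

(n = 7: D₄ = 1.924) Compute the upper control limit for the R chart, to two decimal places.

81.89

R̄ = (52.1 + 51.3 + 72.2 + 52.6 + 5.6 + 41.3 + 35.6 + 29.8) / 8 = 340.5000 / 8 = 42.5625
UCL_R = D₄·R̄ = 1.924 × 42.5625 = 81.8902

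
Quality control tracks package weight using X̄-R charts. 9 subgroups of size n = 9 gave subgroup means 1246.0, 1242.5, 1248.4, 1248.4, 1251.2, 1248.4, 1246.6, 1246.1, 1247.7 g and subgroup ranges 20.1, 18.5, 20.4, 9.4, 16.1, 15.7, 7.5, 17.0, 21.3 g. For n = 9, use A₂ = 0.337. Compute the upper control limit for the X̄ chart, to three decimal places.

1252.722

X̄̄ = (1246.0 + 1242.5 + 1248.4 + 1248.4 + 1251.2 + 1248.4 + 1246.6 + 1246.1 + 1247.7) / 9 = 11225.3000 / 9 = 1247.2556
R̄ = (20.1 + 18.5 + 20.4 + 9.4 + 16.1 + 15.7 + 7.5 + 17.0 + 21.3) / 9 = 146.0000 / 9 = 16.2222
UCL = X̄̄ + A₂·R̄ = 1247.2556 + 0.337 × 16.2222 = 1252.7224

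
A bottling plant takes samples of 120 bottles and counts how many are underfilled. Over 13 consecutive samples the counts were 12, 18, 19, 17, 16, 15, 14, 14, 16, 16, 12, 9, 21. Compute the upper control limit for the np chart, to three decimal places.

26.271

p̄ = Σdᵢ / (k·n) = 199 / (13 × 120) = 0.12756
UCL = np̄ + 3·√(np̄(1−p̄)) = 15.3077 + 3 × √(15.3077×0.87244) = 15.3077 + 3 × 3.6544 = 26.2710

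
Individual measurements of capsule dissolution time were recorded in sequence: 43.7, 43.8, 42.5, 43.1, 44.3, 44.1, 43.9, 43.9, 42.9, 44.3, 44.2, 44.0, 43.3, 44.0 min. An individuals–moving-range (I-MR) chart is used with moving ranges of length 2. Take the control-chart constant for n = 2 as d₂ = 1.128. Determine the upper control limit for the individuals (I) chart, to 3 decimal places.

X̄ = (43.7 + 43.8 + 42.5 + 43.1 + 44.3 + 44.1 + 43.9 + 43.9 + 42.9 + 44.3 + 44.2 + 44.0 + 43.3 + 44.0) / 14 = 43.7143
Moving ranges: 0.1, 1.3, 0.6, 1.2, 0.2, 0.2, 0.0, 1.0, 1.4, 0.1, 0.2, 0.7, 0.7; M̄R̄ = 7.7000 / 13 = 0.5923
UCL = X̄ + 3·M̄R̄/d₂ = 43.7143 + 3 × 0.5923 / 1.128 = 45.2896

45.290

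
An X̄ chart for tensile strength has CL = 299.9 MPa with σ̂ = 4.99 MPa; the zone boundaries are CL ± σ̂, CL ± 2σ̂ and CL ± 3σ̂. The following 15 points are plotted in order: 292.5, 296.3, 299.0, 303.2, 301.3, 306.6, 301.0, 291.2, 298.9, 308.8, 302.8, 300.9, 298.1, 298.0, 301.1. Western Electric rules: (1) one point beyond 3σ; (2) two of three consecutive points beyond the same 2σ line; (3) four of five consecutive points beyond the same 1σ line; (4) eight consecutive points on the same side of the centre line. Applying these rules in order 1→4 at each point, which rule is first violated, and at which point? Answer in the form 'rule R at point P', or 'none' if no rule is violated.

none

Zone of each point (C = within 1σ̂, B = 1σ̂–2σ̂, A = 2σ̂–3σ̂, * = beyond 3σ̂; sign = side of CL): 1:-B, 2:-C, 3:-C, 4:+C, 5:+C, 6:+B, 7:+C, 8:-B, 9:-C, 10:+B, 11:+C, 12:+C, 13:-C, 14:-C, 15:+C
No rule fires across all 15 points.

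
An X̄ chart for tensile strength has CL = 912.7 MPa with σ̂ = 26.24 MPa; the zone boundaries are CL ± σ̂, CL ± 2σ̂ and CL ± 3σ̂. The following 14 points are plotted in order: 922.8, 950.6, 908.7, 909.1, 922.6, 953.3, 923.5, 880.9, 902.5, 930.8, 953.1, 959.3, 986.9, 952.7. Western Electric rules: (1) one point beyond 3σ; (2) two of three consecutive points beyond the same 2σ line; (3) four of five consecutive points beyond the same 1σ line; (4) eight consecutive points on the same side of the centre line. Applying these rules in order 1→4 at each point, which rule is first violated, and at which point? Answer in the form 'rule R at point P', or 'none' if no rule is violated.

rule 3 at point 14

Zone of each point (C = within 1σ̂, B = 1σ̂–2σ̂, A = 2σ̂–3σ̂, * = beyond 3σ̂; sign = side of CL): 1:+C, 2:+B, 3:-C, 4:-C, 5:+C, 6:+B, 7:+C, 8:-B, 9:-C, 10:+C, 11:+B, 12:+B, 13:+A, 14:+B
Rule 3 (four of five consecutive points beyond the same 1σ limit) is satisfied at point 14.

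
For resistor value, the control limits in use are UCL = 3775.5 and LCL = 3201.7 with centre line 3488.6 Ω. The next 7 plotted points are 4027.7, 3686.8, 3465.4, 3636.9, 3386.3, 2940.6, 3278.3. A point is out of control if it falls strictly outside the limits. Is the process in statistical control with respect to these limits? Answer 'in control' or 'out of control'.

Compare each point to [3201.7, 3775.5]: sample 1 = 4027.7 > UCL; sample 6 = 2940.6 < LCL.

out of control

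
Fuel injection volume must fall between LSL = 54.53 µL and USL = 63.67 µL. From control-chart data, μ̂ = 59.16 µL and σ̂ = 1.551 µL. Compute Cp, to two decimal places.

0.98

Cp = (USL − LSL) / (6σ̂) = (63.67 − 54.53) / (6 × 1.551) = 9.1400 / 9.3060 = 0.9822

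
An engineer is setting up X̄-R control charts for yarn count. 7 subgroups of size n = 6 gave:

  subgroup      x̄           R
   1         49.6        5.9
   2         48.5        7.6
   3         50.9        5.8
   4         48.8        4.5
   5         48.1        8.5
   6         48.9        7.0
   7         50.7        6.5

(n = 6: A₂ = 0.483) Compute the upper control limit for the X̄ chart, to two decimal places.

52.52

X̄̄ = (49.6 + 48.5 + 50.9 + 48.8 + 48.1 + 48.9 + 50.7) / 7 = 345.5000 / 7 = 49.3571
R̄ = (5.9 + 7.6 + 5.8 + 4.5 + 8.5 + 7.0 + 6.5) / 7 = 45.8000 / 7 = 6.5429
UCL = X̄̄ + A₂·R̄ = 49.3571 + 0.483 × 6.5429 = 52.5173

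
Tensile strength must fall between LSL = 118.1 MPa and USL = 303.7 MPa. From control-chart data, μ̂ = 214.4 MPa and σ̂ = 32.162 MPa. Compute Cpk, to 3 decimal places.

Cpu = (USL − μ̂) / (3σ̂) = (303.7 − 214.4) / (3 × 32.162) = 0.9255; Cpl = (μ̂ − LSL) / (3σ̂) = (214.4 − 118.1) / (3 × 32.162) = 0.9981; Cpk = min(Cpu, Cpl) = 0.9255

0.926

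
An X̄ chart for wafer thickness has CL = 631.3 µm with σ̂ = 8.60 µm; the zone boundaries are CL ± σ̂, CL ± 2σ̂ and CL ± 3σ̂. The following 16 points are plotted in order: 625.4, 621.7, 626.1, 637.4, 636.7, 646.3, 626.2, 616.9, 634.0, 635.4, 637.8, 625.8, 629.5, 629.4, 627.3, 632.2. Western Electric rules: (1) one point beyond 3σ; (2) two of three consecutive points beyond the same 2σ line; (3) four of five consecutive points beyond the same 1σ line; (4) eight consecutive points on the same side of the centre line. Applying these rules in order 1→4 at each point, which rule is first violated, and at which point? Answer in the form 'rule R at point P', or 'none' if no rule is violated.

none

Zone of each point (C = within 1σ̂, B = 1σ̂–2σ̂, A = 2σ̂–3σ̂, * = beyond 3σ̂; sign = side of CL): 1:-C, 2:-B, 3:-C, 4:+C, 5:+C, 6:+B, 7:-C, 8:-B, 9:+C, 10:+C, 11:+C, 12:-C, 13:-C, 14:-C, 15:-C, 16:+C
No rule fires across all 16 points.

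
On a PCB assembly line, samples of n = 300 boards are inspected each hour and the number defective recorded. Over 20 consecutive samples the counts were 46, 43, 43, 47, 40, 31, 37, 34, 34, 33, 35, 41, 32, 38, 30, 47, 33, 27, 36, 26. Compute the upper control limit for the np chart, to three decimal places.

53.666

p̄ = Σdᵢ / (k·n) = 733 / (20 × 300) = 0.12217
UCL = np̄ + 3·√(np̄(1−p̄)) = 36.6500 + 3 × √(36.6500×0.87783) = 36.6500 + 3 × 5.6721 = 53.6663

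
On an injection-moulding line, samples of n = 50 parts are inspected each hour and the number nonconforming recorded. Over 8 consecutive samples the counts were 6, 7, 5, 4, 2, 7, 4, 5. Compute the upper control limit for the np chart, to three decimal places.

p̄ = Σdᵢ / (k·n) = 40 / (8 × 50) = 0.10000
UCL = np̄ + 3·√(np̄(1−p̄)) = 5.0000 + 3 × √(5.0000×0.90000) = 5.0000 + 3 × 2.1213 = 11.3640

11.364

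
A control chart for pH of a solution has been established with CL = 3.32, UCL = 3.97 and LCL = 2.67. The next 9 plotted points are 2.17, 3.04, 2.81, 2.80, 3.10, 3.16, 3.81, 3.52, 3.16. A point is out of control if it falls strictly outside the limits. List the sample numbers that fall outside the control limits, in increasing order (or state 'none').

Compare each point to [2.67, 3.97]: sample 1 = 2.17 < LCL.

1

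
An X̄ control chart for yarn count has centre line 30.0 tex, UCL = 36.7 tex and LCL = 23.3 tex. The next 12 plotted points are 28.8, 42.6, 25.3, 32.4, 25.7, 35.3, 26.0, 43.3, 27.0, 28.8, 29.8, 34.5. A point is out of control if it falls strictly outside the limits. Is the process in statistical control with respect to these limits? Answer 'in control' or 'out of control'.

Compare each point to [23.3, 36.7]: sample 2 = 42.6 > UCL; sample 8 = 43.3 > UCL.

out of control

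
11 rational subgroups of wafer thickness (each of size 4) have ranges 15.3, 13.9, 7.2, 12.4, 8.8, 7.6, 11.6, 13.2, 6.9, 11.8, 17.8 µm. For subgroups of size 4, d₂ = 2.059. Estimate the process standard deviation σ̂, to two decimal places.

R̄ = (15.3 + 13.9 + 7.2 + 12.4 + 8.8 + 7.6 + 11.6 + 13.2 + 6.9 + 11.8 + 17.8) / 11 = 11.5000
σ̂ = R̄ / d₂ = 11.5000 / 2.059 = 5.5852

5.59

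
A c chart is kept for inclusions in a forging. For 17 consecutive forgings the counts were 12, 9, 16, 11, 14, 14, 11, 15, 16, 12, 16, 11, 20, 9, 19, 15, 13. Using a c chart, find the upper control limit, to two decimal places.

24.81

c̄ = (12 + 9 + 16 + 11 + 14 + 14 + 11 + 15 + 16 + 12 + 16 + 11 + 20 + 9 + 19 + 15 + 13) / 17 = 233 / 17 = 13.7059
UCL = c̄ + 3√c̄ = 13.7059 + 3 × √13.7059 = 13.7059 + 3 × 3.7021 = 24.8123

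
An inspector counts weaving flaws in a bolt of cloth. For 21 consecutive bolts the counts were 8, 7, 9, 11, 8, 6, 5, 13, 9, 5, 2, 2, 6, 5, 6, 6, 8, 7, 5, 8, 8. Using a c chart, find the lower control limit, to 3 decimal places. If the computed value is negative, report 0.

0.000

c̄ = (8 + 7 + 9 + 11 + 8 + 6 + 5 + 13 + 9 + 5 + 2 + 2 + 6 + 5 + 6 + 6 + 8 + 7 + 5 + 8 + 8) / 21 = 144 / 21 = 6.8571
LCL = c̄ − 3√c̄ = 6.8571 − 3 × 2.6186 = -0.9987 → 0 (cannot be negative)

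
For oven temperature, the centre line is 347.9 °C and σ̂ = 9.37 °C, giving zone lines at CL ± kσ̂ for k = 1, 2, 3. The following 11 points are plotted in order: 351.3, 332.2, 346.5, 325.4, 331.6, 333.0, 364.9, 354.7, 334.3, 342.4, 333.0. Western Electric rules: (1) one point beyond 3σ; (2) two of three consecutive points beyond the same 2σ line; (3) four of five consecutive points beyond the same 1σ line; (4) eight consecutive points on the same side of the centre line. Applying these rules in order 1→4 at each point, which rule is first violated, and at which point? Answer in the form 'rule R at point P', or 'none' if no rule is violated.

rule 3 at point 6

Zone of each point (C = within 1σ̂, B = 1σ̂–2σ̂, A = 2σ̂–3σ̂, * = beyond 3σ̂; sign = side of CL): 1:+C, 2:-B, 3:-C, 4:-A, 5:-B, 6:-B, 7:+B, 8:+C, 9:-B, 10:-C, 11:-B
Rule 3 (four of five consecutive points beyond the same 1σ limit) is satisfied at point 6.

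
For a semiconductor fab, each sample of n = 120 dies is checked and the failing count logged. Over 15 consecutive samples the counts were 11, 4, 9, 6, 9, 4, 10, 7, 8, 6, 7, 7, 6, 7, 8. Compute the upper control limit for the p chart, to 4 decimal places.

p̄ = Σdᵢ / (k·n) = 109 / (15 × 120) = 0.06056
UCL = p̄ + 3·√(p̄(1−p̄)/n) = 0.06056 + 3 × √(0.06056×0.93944/120) = 0.06056 + 3 × 0.02177 = 0.12588

0.1259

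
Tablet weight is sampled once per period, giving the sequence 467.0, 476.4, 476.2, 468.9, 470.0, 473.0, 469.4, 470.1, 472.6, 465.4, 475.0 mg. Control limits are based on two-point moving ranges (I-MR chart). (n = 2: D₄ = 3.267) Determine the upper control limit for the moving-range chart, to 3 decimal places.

14.571

Moving ranges: 9.4, 0.2, 7.3, 1.1, 3.0, 3.6, 0.7, 2.5, 7.2, 9.6; M̄R̄ = 44.6000 / 10 = 4.4600
UCL_MR = D₄·M̄R̄ = 3.267 × 4.4600 = 14.5708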